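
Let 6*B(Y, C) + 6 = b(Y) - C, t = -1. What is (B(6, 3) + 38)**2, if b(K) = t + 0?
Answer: 11881/9 ≈ 1320.1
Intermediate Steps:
b(K) = -1 (b(K) = -1 + 0 = -1)
B(Y, C) = -7/6 - C/6 (B(Y, C) = -1 + (-1 - C)/6 = -1 + (-1/6 - C/6) = -7/6 - C/6)
(B(6, 3) + 38)**2 = ((-7/6 - 1/6*3) + 38)**2 = ((-7/6 - 1/2) + 38)**2 = (-5/3 + 38)**2 = (109/3)**2 = 11881/9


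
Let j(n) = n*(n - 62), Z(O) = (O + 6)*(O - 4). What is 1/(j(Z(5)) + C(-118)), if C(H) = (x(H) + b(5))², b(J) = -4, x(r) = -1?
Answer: -1/536 ≈ -0.0018657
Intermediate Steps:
Z(O) = (-4 + O)*(6 + O) (Z(O) = (6 + O)*(-4 + O) = (-4 + O)*(6 + O))
j(n) = n*(-62 + n)
C(H) = 25 (C(H) = (-1 - 4)² = (-5)² = 25)
1/(j(Z(5)) + C(-118)) = 1/((-24 + 5² + 2*5)*(-62 + (-24 + 5² + 2*5)) + 25) = 1/((-24 + 25 + 10)*(-62 + (-24 + 25 + 10)) + 25) = 1/(11*(-62 + 11) + 25) = 1/(11*(-51) + 25) = 1/(-561 + 25) = 1/(-536) = -1/536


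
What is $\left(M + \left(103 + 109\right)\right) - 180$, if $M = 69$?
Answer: $101$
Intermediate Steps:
$\left(M + \left(103 + 109\right)\right) - 180 = \left(69 + \left(103 + 109\right)\right) - 180 = \left(69 + 212\right) - 180 = 281 - 180 = 101$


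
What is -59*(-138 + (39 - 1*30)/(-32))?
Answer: 261075/32 ≈ 8158.6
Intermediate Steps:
-59*(-138 + (39 - 1*30)/(-32)) = -59*(-138 + (39 - 30)*(-1/32)) = -59*(-138 + 9*(-1/32)) = -59*(-138 - 9/32) = -59*(-4425/32) = 261075/32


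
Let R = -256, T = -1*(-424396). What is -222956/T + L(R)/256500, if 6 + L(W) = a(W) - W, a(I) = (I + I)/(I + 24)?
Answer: -68973090569/131536235250 ≈ -0.52437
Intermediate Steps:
T = 424396
a(I) = 2*I/(24 + I) (a(I) = (2*I)/(24 + I) = 2*I/(24 + I))
L(W) = -6 - W + 2*W/(24 + W) (L(W) = -6 + (2*W/(24 + W) - W) = -6 + (-W + 2*W/(24 + W)) = -6 - W + 2*W/(24 + W))
-222956/T + L(R)/256500 = -222956/424396 + ((-144 - 1*(-256)² - 28*(-256))/(24 - 256))/256500 = -222956*1/424396 + ((-144 - 1*65536 + 7168)/(-232))*(1/256500) = -55739/106099 - (-144 - 65536 + 7168)/232*(1/256500) = -55739/106099 - 1/232*(-58512)*(1/256500) = -55739/106099 + (7314/29)*(1/256500) = -55739/106099 + 1219/1239750 = -68973090569/131536235250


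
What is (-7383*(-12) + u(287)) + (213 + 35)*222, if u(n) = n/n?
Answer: 143653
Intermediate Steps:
u(n) = 1
(-7383*(-12) + u(287)) + (213 + 35)*222 = (-7383*(-12) + 1) + (213 + 35)*222 = (88596 + 1) + 248*222 = 88597 + 55056 = 143653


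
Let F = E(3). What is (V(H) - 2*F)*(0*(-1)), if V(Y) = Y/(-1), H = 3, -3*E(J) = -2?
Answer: 0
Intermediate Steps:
E(J) = 2/3 (E(J) = -1/3*(-2) = 2/3)
V(Y) = -Y (V(Y) = Y*(-1) = -Y)
F = 2/3 ≈ 0.66667
(V(H) - 2*F)*(0*(-1)) = (-1*3 - 2*2/3)*(0*(-1)) = (-3 - 4/3)*0 = -13/3*0 = 0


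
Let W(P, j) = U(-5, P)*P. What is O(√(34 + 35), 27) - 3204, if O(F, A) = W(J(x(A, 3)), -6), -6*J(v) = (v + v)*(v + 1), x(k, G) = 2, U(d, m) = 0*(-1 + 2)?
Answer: -3204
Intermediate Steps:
U(d, m) = 0 (U(d, m) = 0*1 = 0)
J(v) = -v*(1 + v)/3 (J(v) = -(v + v)*(v + 1)/6 = -2*v*(1 + v)/6 = -v*(1 + v)/3)
W(P, j) = 0 (W(P, j) = 0*P = 0)
O(F, A) = 0
O(√(34 + 35), 27) - 3204 = 0 - 3204 = -3204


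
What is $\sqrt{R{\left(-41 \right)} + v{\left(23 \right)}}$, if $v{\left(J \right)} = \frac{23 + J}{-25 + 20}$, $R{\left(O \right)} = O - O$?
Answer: $\frac{i \sqrt{230}}{5} \approx 3.0331 i$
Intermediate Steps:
$R{\left(O \right)} = 0$
$v{\left(J \right)} = - \frac{23}{5} - \frac{J}{5}$ ($v{\left(J \right)} = \frac{23 + J}{-5} = \left(23 + J\right) \left(- \frac{1}{5}\right) = - \frac{23}{5} - \frac{J}{5}$)
$\sqrt{R{\left(-41 \right)} + v{\left(23 \right)}} = \sqrt{0 - \frac{46}{5}} = \sqrt{- \frac{46}{5}} = \frac{i \sqrt{230}}{5}$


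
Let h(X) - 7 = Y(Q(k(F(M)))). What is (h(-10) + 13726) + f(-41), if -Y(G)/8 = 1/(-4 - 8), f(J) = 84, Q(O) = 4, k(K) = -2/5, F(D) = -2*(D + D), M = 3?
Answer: 41453/3 ≈ 13818.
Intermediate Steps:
F(D) = -4*D
k(K) = -⅖ (k(K) = -2*⅕ = -⅖)
Y(G) = ⅔ (Y(G) = -8/(-4 - 8) = -8/(-12) = -8*(-1/12) = ⅔)
h(X) = 23/3 (h(X) = 7 + ⅔ = 23/3)
(h(-10) + 13726) + f(-41) = (23/3 + 13726) + 84 = 41201/3 + 84 = 41453/3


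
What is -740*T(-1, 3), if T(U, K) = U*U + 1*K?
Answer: -2960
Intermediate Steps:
T(U, K) = K + U² (T(U, K) = U² + K = K + U²)
-740*T(-1, 3) = -740*(3 + (-1)²) = -740*(3 + 1) = -740*4 = -2960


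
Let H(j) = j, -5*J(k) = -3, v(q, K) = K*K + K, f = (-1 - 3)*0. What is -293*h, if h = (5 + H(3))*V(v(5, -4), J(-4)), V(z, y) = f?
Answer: 0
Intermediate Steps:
f = 0 (f = -4*0 = 0)
v(q, K) = K + K² (v(q, K) = K² + K = K + K²)
J(k) = ⅗ (J(k) = -⅕*(-3) = ⅗)
V(z, y) = 0
h = 0 (h = (5 + 3)*0 = 8*0 = 0)
-293*h = -293*0 = 0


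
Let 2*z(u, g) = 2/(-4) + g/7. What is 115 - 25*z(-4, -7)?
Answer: 535/4 ≈ 133.75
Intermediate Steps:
z(u, g) = -1/4 + g/14 (z(u, g) = (2/(-4) + g/7)/2 = (2*(-1/4) + g*(1/7))/2 = (-1/2 + g/7)/2 = -1/4 + g/14)
115 - 25*z(-4, -7) = 115 - 25*(-1/4 + (1/14)*(-7)) = 115 - 25*(-1/4 - 1/2) = 115 - 25*(-3/4) = 115 + 75/4 = 535/4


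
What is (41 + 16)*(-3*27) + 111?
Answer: -4506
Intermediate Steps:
(41 + 16)*(-3*27) + 111 = 57*(-81) + 111 = -4617 + 111 = -4506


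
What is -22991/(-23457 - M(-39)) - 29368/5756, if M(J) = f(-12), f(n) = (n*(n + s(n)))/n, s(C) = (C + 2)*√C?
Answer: -217334394743/52731600985 + 91964*I*√3/109933845 ≈ -4.1215 + 0.0014489*I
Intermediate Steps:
s(C) = √C*(2 + C) (s(C) = (2 + C)*√C = √C*(2 + C))
f(n) = n + √n*(2 + n) (f(n) = (n*(n + √n*(2 + n)))/n = n + √n*(2 + n))
M(J) = -12 - 20*I*√3 (M(J) = -12 + √(-12)*(2 - 12) = -12 + (2*I*√3)*(-10) = -12 - 20*I*√3)
-22991/(-23457 - M(-39)) - 29368/5756 = -22991/(-23457 - (-12 - 20*I*√3)) - 29368/5756 = -22991/(-23457 + (12 + 20*I*√3)) - 29368*1/5756 = -22991/(-23445 + 20*I*√3) - 7342/1439 = -7342/1439 - 22991/(-23445 + 20*I*√3)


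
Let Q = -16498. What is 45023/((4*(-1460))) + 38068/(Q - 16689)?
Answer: -1716495421/193812080 ≈ -8.8565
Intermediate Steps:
45023/((4*(-1460))) + 38068/(Q - 16689) = 45023/((4*(-1460))) + 38068/(-16498 - 16689) = 45023/(-5840) + 38068/(-33187) = 45023*(-1/5840) + 38068*(-1/33187) = -45023/5840 - 38068/33187 = -1716495421/193812080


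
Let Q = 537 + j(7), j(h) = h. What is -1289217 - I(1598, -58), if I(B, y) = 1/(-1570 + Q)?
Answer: -1322736641/1026 ≈ -1.2892e+6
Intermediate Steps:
Q = 544 (Q = 537 + 7 = 544)
I(B, y) = -1/1026 (I(B, y) = 1/(-1570 + 544) = 1/(-1026) = -1/1026)
-1289217 - I(1598, -58) = -1289217 - 1*(-1/1026) = -1289217 + 1/1026 = -1322736641/1026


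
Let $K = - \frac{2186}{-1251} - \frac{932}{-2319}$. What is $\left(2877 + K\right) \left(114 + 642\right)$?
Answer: $\frac{233873101812}{107447} \approx 2.1766 \cdot 10^{6}$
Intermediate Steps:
$K = \frac{2078422}{967023}$ ($K = \left(-2186\right) \left(- \frac{1}{1251}\right) - - \frac{932}{2319} = \frac{2186}{1251} + \frac{932}{2319} = \frac{2078422}{967023} \approx 2.1493$)
$\left(2877 + K\right) \left(114 + 642\right) = \left(2877 + \frac{2078422}{967023}\right) \left(114 + 642\right) = \frac{2784203593}{967023} \cdot 756 = \frac{233873101812}{107447}$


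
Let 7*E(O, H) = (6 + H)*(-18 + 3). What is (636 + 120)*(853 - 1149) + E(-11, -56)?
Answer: -1565682/7 ≈ -2.2367e+5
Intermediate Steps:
E(O, H) = -90/7 - 15*H/7 (E(O, H) = ((6 + H)*(-18 + 3))/7 = ((6 + H)*(-15))/7 = (-90 - 15*H)/7 = -90/7 - 15*H/7)
(636 + 120)*(853 - 1149) + E(-11, -56) = (636 + 120)*(853 - 1149) + (-90/7 - 15/7*(-56)) = 756*(-296) + (-90/7 + 120) = -223776 + 750/7 = -1565682/7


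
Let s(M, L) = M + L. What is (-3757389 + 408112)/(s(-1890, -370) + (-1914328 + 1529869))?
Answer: 3349277/386719 ≈ 8.6608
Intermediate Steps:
s(M, L) = L + M
(-3757389 + 408112)/(s(-1890, -370) + (-1914328 + 1529869)) = (-3757389 + 408112)/((-370 - 1890) + (-1914328 + 1529869)) = -3349277/(-2260 - 384459) = -3349277/(-386719) = -3349277*(-1/386719) = 3349277/386719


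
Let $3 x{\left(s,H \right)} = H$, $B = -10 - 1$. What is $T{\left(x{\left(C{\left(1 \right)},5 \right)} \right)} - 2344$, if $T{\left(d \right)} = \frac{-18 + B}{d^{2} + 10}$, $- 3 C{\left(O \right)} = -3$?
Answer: $- \frac{269821}{115} \approx -2346.3$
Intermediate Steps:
$C{\left(O \right)} = 1$ ($C{\left(O \right)} = \left(- \frac{1}{3}\right) \left(-3\right) = 1$)
$B = -11$ ($B = -10 - 1 = -11$)
$x{\left(s,H \right)} = \frac{H}{3}$
$T{\left(d \right)} = - \frac{29}{10 + d^{2}}$ ($T{\left(d \right)} = \frac{-18 - 11}{d^{2} + 10} = - \frac{29}{10 + d^{2}}$)
$T{\left(x{\left(C{\left(1 \right)},5 \right)} \right)} - 2344 = - \frac{29}{10 + \left(\frac{1}{3} \cdot 5\right)^{2}} - 2344 = - \frac{29}{10 + \left(\frac{5}{3}\right)^{2}} - 2344 = - \frac{29}{10 + \frac{25}{9}} - 2344 = - \frac{29}{\frac{115}{9}} - 2344 = \left(-29\right) \frac{9}{115} - 2344 = - \frac{261}{115} - 2344 = - \frac{269821}{115}$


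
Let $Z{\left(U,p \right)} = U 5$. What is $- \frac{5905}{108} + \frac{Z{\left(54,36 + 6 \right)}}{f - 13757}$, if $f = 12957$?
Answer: $- \frac{118829}{2160} \approx -55.013$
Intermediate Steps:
$Z{\left(U,p \right)} = 5 U$
$- \frac{5905}{108} + \frac{Z{\left(54,36 + 6 \right)}}{f - 13757} = - \frac{5905}{108} + \frac{5 \cdot 54}{12957 - 13757} = \left(-5905\right) \frac{1}{108} + \frac{270}{12957 - 13757} = - \frac{5905}{108} + \frac{270}{-800} = - \frac{5905}{108} + 270 \left(- \frac{1}{800}\right) = - \frac{5905}{108} - \frac{27}{80} = - \frac{118829}{2160}$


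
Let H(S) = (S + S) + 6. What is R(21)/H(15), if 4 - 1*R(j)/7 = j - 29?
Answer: 7/3 ≈ 2.3333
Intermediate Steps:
H(S) = 6 + 2*S (H(S) = 2*S + 6 = 6 + 2*S)
R(j) = 231 - 7*j (R(j) = 28 - 7*(j - 29) = 28 - 7*(-29 + j) = 28 + (203 - 7*j) = 231 - 7*j)
R(21)/H(15) = (231 - 7*21)/(6 + 2*15) = (231 - 147)/(6 + 30) = 84/36 = 84*(1/36) = 7/3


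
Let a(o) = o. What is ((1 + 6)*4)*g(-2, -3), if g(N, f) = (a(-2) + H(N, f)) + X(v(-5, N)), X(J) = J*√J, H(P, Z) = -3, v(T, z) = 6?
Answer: -140 + 168*√6 ≈ 271.51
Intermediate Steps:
X(J) = J^(3/2)
g(N, f) = -5 + 6*√6 (g(N, f) = (-2 - 3) + 6^(3/2) = -5 + 6*√6)
((1 + 6)*4)*g(-2, -3) = ((1 + 6)*4)*(-5 + 6*√6) = (7*4)*(-5 + 6*√6) = 28*(-5 + 6*√6) = -140 + 168*√6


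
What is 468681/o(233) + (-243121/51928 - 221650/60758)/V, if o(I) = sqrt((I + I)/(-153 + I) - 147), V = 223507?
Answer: -13140693459/352586921776984 - 937362*I*sqrt(56470)/5647 ≈ -3.7269e-5 - 39446.0*I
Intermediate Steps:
o(I) = sqrt(-147 + 2*I/(-153 + I)) (o(I) = sqrt((2*I)/(-153 + I) - 147) = sqrt(2*I/(-153 + I) - 147) = sqrt(-147 + 2*I/(-153 + I)))
468681/o(233) + (-243121/51928 - 221650/60758)/V = 468681/(sqrt((22491 - 145*233)/(-153 + 233))) + (-243121/51928 - 221650/60758)/223507 = 468681/(sqrt((22491 - 33785)/80)) + (-243121*1/51928 - 221650*1/60758)*(1/223507) = 468681/(sqrt((1/80)*(-11294))) + (-243121/51928 - 110825/30379)*(1/223507) = 468681/(sqrt(-5647/40)) - 13140693459/1577520712*1/223507 = 468681/((I*sqrt(56470)/20)) - 13140693459/352586921776984 = 468681*(-2*I*sqrt(56470)/5647) - 13140693459/352586921776984 = -937362*I*sqrt(56470)/5647 - 13140693459/352586921776984 = -13140693459/352586921776984 - 937362*I*sqrt(56470)/5647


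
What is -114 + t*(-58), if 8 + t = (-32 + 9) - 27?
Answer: 3250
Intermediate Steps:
t = -58 (t = -8 + ((-32 + 9) - 27) = -8 + (-23 - 27) = -8 - 50 = -58)
-114 + t*(-58) = -114 - 58*(-58) = -114 + 3364 = 3250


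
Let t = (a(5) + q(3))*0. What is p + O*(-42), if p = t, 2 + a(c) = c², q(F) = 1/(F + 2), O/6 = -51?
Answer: 12852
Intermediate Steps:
O = -306 (O = 6*(-51) = -306)
q(F) = 1/(2 + F)
a(c) = -2 + c²
t = 0 (t = ((-2 + 5²) + 1/(2 + 3))*0 = ((-2 + 25) + 1/5)*0 = (23 + ⅕)*0 = (116/5)*0 = 0)
p = 0
p + O*(-42) = 0 - 306*(-42) = 0 + 12852 = 12852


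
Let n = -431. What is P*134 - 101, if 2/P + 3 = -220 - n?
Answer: -5185/52 ≈ -99.712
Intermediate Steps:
P = 1/104 (P = 2/(-3 + (-220 - 1*(-431))) = 2/(-3 + (-220 + 431)) = 2/(-3 + 211) = 2/208 = 2*(1/208) = 1/104 ≈ 0.0096154)
P*134 - 101 = (1/104)*134 - 101 = 67/52 - 101 = -5185/52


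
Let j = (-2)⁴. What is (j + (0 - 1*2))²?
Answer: 196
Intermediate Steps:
j = 16
(j + (0 - 1*2))² = (16 + (0 - 1*2))² = (16 + (0 - 2))² = (16 - 2)² = 14² = 196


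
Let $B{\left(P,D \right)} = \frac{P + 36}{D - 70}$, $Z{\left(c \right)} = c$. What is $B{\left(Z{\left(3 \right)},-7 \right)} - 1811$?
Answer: $- \frac{139486}{77} \approx -1811.5$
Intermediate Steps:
$B{\left(P,D \right)} = \frac{36 + P}{-70 + D}$
$B{\left(Z{\left(3 \right)},-7 \right)} - 1811 = \frac{36 + 3}{-70 - 7} - 1811 = \frac{1}{-77} \cdot 39 - 1811 = \left(- \frac{1}{77}\right) 39 - 1811 = - \frac{39}{77} - 1811 = - \frac{139486}{77}$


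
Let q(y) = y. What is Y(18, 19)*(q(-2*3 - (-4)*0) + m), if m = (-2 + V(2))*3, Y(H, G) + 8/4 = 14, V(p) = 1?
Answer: -108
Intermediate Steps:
Y(H, G) = 12 (Y(H, G) = -2 + 14 = 12)
m = -3 (m = (-2 + 1)*3 = -1*3 = -3)
Y(18, 19)*(q(-2*3 - (-4)*0) + m) = 12*((-2*3 - (-4)*0) - 3) = 12*((-6 - 1*0) - 3) = 12*((-6 + 0) - 3) = 12*(-6 - 3) = 12*(-9) = -108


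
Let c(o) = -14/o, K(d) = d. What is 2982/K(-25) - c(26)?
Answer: -38591/325 ≈ -118.74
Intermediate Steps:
2982/K(-25) - c(26) = 2982/(-25) - (-14)/26 = 2982*(-1/25) - (-14)/26 = -2982/25 - 1*(-7/13) = -2982/25 + 7/13 = -38591/325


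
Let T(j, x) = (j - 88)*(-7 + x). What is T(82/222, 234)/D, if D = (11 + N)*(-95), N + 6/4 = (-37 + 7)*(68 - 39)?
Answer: -4416058/18147945 ≈ -0.24334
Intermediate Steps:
N = -1743/2 (N = -3/2 + (-37 + 7)*(68 - 39) = -3/2 - 30*29 = -3/2 - 870 = -1743/2 ≈ -871.50)
T(j, x) = (-88 + j)*(-7 + x)
D = 163495/2 (D = (11 - 1743/2)*(-95) = -1721/2*(-95) = 163495/2 ≈ 81748.)
T(82/222, 234)/D = (616 - 88*234 - 574/222 + (82/222)*234)/(163495/2) = (616 - 20592 - 574/222 + (82*(1/222))*234)*(2/163495) = (616 - 20592 - 7*41/111 + (41/111)*234)*(2/163495) = (616 - 20592 - 287/111 + 3198/37)*(2/163495) = -2208029/111*2/163495 = -4416058/18147945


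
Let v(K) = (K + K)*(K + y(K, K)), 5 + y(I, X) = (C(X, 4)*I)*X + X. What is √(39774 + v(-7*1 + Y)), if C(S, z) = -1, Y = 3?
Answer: √40006 ≈ 200.01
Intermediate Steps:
y(I, X) = -5 + X - I*X (y(I, X) = -5 + ((-I)*X + X) = -5 + (-I*X + X) = -5 + (X - I*X) = -5 + X - I*X)
v(K) = 2*K*(-5 - K² + 2*K) (v(K) = (K + K)*(K + (-5 + K - K*K)) = (2*K)*(K + (-5 + K - K²)) = (2*K)*(-5 - K² + 2*K) = 2*K*(-5 - K² + 2*K))
√(39774 + v(-7*1 + Y)) = √(39774 + 2*(-7*1 + 3)*(-5 - (-7*1 + 3)² + 2*(-7*1 + 3))) = √(39774 + 2*(-7 + 3)*(-5 - (-7 + 3)² + 2*(-7 + 3))) = √(39774 + 2*(-4)*(-5 - 1*(-4)² + 2*(-4))) = √(39774 + 2*(-4)*(-5 - 1*16 - 8)) = √(39774 + 2*(-4)*(-5 - 16 - 8)) = √(39774 + 2*(-4)*(-29)) = √(39774 + 232) = √40006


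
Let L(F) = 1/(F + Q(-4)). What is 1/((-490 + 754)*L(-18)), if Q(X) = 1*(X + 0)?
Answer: -1/12 ≈ -0.083333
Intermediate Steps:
Q(X) = X (Q(X) = 1*X = X)
L(F) = 1/(-4 + F) (L(F) = 1/(F - 4) = 1/(-4 + F))
1/((-490 + 754)*L(-18)) = 1/((-490 + 754)*(1/(-4 - 18))) = 1/(264*(1/(-22))) = 1/(264*(-1/22)) = (1/264)*(-22) = -1/12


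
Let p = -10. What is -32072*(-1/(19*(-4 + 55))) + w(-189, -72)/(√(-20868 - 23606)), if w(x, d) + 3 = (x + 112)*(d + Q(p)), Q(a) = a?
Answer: 1688/51 - 6311*I*√44474/44474 ≈ 33.098 - 29.926*I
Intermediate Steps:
w(x, d) = -3 + (-10 + d)*(112 + x) (w(x, d) = -3 + (x + 112)*(d - 10) = -3 + (112 + x)*(-10 + d) = -3 + (-10 + d)*(112 + x))
-32072*(-1/(19*(-4 + 55))) + w(-189, -72)/(√(-20868 - 23606)) = -32072*(-1/(19*(-4 + 55))) + (-1123 - 10*(-189) + 112*(-72) - 72*(-189))/(√(-20868 - 23606)) = -32072/((-19*51)) + (-1123 + 1890 - 8064 + 13608)/(√(-44474)) = -32072/(-969) + 6311/((I*√44474)) = -32072*(-1/969) + 6311*(-I*√44474/44474) = 1688/51 - 6311*I*√44474/44474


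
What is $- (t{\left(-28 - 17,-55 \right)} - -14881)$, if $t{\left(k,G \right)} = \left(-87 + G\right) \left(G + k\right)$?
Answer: $-29081$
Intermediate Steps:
$- (t{\left(-28 - 17,-55 \right)} - -14881) = - (\left(\left(-55\right)^{2} - -4785 - 87 \left(-28 - 17\right) - 55 \left(-28 - 17\right)\right) - -14881) = - (\left(3025 + 4785 - 87 \left(-28 - 17\right) - 55 \left(-28 - 17\right)\right) + 14881) = - (\left(3025 + 4785 - -3915 - -2475\right) + 14881) = - (\left(3025 + 4785 + 3915 + 2475\right) + 14881) = - (14200 + 14881) = \left(-1\right) 29081 = -29081$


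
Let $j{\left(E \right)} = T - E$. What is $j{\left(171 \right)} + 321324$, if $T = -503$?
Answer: $320650$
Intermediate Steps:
$j{\left(E \right)} = -503 - E$
$j{\left(171 \right)} + 321324 = \left(-503 - 171\right) + 321324 = -674 + 321324 = 320650$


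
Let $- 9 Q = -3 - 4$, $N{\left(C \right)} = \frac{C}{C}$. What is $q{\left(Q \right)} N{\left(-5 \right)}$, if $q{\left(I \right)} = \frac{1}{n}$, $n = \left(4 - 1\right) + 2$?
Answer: $\frac{1}{5} \approx 0.2$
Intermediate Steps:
$n = 5$ ($n = 3 + 2 = 5$)
$N{\left(C \right)} = 1$
$Q = \frac{7}{9}$ ($Q = - \frac{-3 - 4}{9} = \left(- \frac{1}{9}\right) \left(-7\right) = \frac{7}{9} \approx 0.77778$)
$q{\left(I \right)} = \frac{1}{5}$
$q{\left(Q \right)} N{\left(-5 \right)} = \frac{1}{5} \cdot 1 = \frac{1}{5}$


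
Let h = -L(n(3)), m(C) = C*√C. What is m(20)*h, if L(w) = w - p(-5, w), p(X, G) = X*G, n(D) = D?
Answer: -720*√5 ≈ -1610.0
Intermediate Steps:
m(C) = C^(3/2)
p(X, G) = G*X
L(w) = 6*w (L(w) = w - w*(-5) = w - (-5)*w = w + 5*w = 6*w)
h = -18 (h = -6*3 = -1*18 = -18)
m(20)*h = 20^(3/2)*(-18) = (40*√5)*(-18) = -720*√5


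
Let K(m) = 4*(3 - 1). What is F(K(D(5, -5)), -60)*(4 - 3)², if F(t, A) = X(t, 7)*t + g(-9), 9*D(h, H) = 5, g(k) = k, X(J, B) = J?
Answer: 55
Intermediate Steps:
D(h, H) = 5/9 (D(h, H) = (⅑)*5 = 5/9)
K(m) = 8 (K(m) = 4*2 = 8)
F(t, A) = -9 + t² (F(t, A) = t*t - 9 = t² - 9 = -9 + t²)
F(K(D(5, -5)), -60)*(4 - 3)² = (-9 + 8²)*(4 - 3)² = (-9 + 64)*1² = 55*1 = 55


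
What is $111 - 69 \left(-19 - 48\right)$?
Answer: $4734$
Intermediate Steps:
$111 - 69 \left(-19 - 48\right) = 111 - -4623 = 111 + 4623 = 4734$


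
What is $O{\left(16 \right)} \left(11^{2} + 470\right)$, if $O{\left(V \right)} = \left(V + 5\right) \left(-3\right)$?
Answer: $-37233$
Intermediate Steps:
$O{\left(V \right)} = -15 - 3 V$ ($O{\left(V \right)} = \left(5 + V\right) \left(-3\right) = -15 - 3 V$)
$O{\left(16 \right)} \left(11^{2} + 470\right) = \left(-15 - 48\right) \left(11^{2} + 470\right) = \left(-15 - 48\right) \left(121 + 470\right) = \left(-63\right) 591 = -37233$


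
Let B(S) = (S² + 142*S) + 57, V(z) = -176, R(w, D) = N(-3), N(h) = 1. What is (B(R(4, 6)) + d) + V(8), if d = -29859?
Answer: -29835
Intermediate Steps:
R(w, D) = 1
B(S) = 57 + S² + 142*S
(B(R(4, 6)) + d) + V(8) = ((57 + 1² + 142*1) - 29859) - 176 = ((57 + 1 + 142) - 29859) - 176 = (200 - 29859) - 176 = -29659 - 176 = -29835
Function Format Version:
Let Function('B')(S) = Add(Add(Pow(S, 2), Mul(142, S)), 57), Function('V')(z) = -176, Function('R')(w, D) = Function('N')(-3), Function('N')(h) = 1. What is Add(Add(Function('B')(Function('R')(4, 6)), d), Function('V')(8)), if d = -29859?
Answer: -29835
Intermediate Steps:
Function('R')(w, D) = 1
Function('B')(S) = Add(57, Pow(S, 2), Mul(142, S))
Add(Add(Function('B')(Function('R')(4, 6)), d), Function('V')(8)) = Add(Add(Add(57, Pow(1, 2), Mul(142, 1)), -29859), -176) = Add(Add(Add(57, 1, 142), -29859), -176) = Add(Add(200, -29859), -176) = Add(-29659, -176) = -29835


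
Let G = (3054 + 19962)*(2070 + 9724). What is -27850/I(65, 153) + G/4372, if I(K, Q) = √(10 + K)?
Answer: 67862676/1093 - 5570*√3/3 ≈ 58873.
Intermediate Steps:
G = 271450704 (G = 23016*11794 = 271450704)
-27850/I(65, 153) + G/4372 = -27850/√(10 + 65) + 271450704/4372 = -27850*√3/15 + 271450704*(1/4372) = -27850*√3/15 + 67862676/1093 = -5570*√3/3 + 67862676/1093 = 67862676/1093 - 5570*√3/3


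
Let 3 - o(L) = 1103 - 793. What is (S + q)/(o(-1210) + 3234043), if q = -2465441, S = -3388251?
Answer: -1463423/808434 ≈ -1.8102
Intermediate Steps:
o(L) = -307 (o(L) = 3 - (1103 - 793) = 3 - 1*310 = 3 - 310 = -307)
(S + q)/(o(-1210) + 3234043) = (-3388251 - 2465441)/(-307 + 3234043) = -5853692/3233736 = -5853692*1/3233736 = -1463423/808434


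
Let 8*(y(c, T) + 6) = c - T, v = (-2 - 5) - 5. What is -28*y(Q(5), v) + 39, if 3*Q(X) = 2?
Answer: 488/3 ≈ 162.67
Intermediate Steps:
Q(X) = 2/3 (Q(X) = (1/3)*2 = 2/3)
v = -12 (v = -7 - 5 = -12)
y(c, T) = -6 - T/8 + c/8 (y(c, T) = -6 + (c - T)/8 = -6 + (-T/8 + c/8) = -6 - T/8 + c/8)
-28*y(Q(5), v) + 39 = -28*(-6 - 1/8*(-12) + (1/8)*(2/3)) + 39 = -28*(-6 + 3/2 + 1/12) + 39 = -28*(-53/12) + 39 = 371/3 + 39 = 488/3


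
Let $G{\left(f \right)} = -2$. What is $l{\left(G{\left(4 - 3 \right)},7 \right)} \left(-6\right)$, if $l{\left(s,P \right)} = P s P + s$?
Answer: $600$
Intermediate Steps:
$l{\left(s,P \right)} = s + s P^{2}$ ($l{\left(s,P \right)} = s P^{2} + s = s + s P^{2}$)
$l{\left(G{\left(4 - 3 \right)},7 \right)} \left(-6\right) = - 2 \left(1 + 7^{2}\right) \left(-6\right) = - 2 \left(1 + 49\right) \left(-6\right) = \left(-2\right) 50 \left(-6\right) = \left(-100\right) \left(-6\right) = 600$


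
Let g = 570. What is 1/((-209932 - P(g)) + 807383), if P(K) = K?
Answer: 1/596881 ≈ 1.6754e-6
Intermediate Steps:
1/((-209932 - P(g)) + 807383) = 1/((-209932 - 1*570) + 807383) = 1/((-209932 - 570) + 807383) = 1/(-210502 + 807383) = 1/596881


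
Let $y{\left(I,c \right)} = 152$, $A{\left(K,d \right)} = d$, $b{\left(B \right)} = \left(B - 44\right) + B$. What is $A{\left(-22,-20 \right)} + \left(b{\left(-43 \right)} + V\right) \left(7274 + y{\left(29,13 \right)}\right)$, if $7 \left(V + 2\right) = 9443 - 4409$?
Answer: $\frac{30520720}{7} \approx 4.3601 \cdot 10^{6}$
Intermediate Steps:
$b{\left(B \right)} = -44 + 2 B$ ($b{\left(B \right)} = \left(-44 + B\right) + B = -44 + 2 B$)
$V = \frac{5020}{7}$ ($V = -2 + \frac{9443 - 4409}{7} = -2 + \frac{1}{7} \cdot 5034 = -2 + \frac{5034}{7} = \frac{5020}{7} \approx 717.14$)
$A{\left(-22,-20 \right)} + \left(b{\left(-43 \right)} + V\right) \left(7274 + y{\left(29,13 \right)}\right) = -20 + \left(\left(-44 + 2 \left(-43\right)\right) + \frac{5020}{7}\right) \left(7274 + 152\right) = -20 + \left(\left(-44 - 86\right) + \frac{5020}{7}\right) 7426 = -20 + \left(-130 + \frac{5020}{7}\right) 7426 = -20 + \frac{4110}{7} \cdot 7426 = -20 + \frac{30520860}{7} = \frac{30520720}{7}$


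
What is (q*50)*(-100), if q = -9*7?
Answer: 315000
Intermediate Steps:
q = -63
(q*50)*(-100) = -63*50*(-100) = -3150*(-100) = 315000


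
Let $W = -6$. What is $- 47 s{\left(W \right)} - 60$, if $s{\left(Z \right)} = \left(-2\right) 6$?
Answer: $504$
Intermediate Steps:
$s{\left(Z \right)} = -12$
$- 47 s{\left(W \right)} - 60 = \left(-47\right) \left(-12\right) - 60 = 564 - 60 = 504$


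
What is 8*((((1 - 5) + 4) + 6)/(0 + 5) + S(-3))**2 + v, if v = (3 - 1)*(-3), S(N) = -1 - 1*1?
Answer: -22/25 ≈ -0.88000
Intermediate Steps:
S(N) = -2 (S(N) = -1 - 1 = -2)
v = -6 (v = 2*(-3) = -6)
8*((((1 - 5) + 4) + 6)/(0 + 5) + S(-3))**2 + v = 8*((((1 - 5) + 4) + 6)/(0 + 5) - 2)**2 - 6 = 8*(((-4 + 4) + 6)/5 - 2)**2 - 6 = 8*((0 + 6)*(1/5) - 2)**2 - 6 = 8*(6*(1/5) - 2)**2 - 6 = 8*(6/5 - 2)**2 - 6 = 8*(-4/5)**2 - 6 = 8*(16/25) - 6 = 128/25 - 6 = -22/25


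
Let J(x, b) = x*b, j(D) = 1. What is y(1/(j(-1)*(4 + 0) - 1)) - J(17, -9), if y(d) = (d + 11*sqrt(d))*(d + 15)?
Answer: 1423/9 + 506*sqrt(3)/9 ≈ 255.49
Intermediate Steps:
J(x, b) = b*x
y(d) = (15 + d)*(d + 11*sqrt(d)) (y(d) = (d + 11*sqrt(d))*(15 + d) = (15 + d)*(d + 11*sqrt(d)))
y(1/(j(-1)*(4 + 0) - 1)) - J(17, -9) = ((1/(1*(4 + 0) - 1))**2 + 11*(1/(1*(4 + 0) - 1))**(3/2) + 15/(1*(4 + 0) - 1) + 165*sqrt(1/(1*(4 + 0) - 1))) - (-9)*17 = ((1/(1*4 - 1))**2 + 11*(1/(1*4 - 1))**(3/2) + 15/(1*4 - 1) + 165*sqrt(1/(1*4 - 1))) - 1*(-153) = ((1/(4 - 1))**2 + 11*(1/(4 - 1))**(3/2) + 15/(4 - 1) + 165*sqrt(1/(4 - 1))) + 153 = ((1/3)**2 + 11*(1/3)**(3/2) + 15/3 + 165*sqrt(1/3)) + 153 = ((1/3)**2 + 11*(1/3)**(3/2) + 15*(1/3) + 165*sqrt(1/3)) + 153 = (1/9 + 11*(sqrt(3)/9) + 5 + 165*(sqrt(3)/3)) + 153 = (1/9 + 11*sqrt(3)/9 + 5 + 55*sqrt(3)) + 153 = (46/9 + 506*sqrt(3)/9) + 153 = 1423/9 + 506*sqrt(3)/9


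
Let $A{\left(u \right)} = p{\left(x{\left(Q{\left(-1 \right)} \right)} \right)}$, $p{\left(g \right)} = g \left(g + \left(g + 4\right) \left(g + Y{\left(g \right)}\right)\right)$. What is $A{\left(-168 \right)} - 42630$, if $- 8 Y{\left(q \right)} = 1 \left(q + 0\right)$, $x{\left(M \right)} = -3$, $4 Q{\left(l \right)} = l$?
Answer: $- \frac{340905}{8} \approx -42613.0$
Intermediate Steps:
$Q{\left(l \right)} = \frac{l}{4}$
$Y{\left(q \right)} = - \frac{q}{8}$ ($Y{\left(q \right)} = - \frac{1 \left(q + 0\right)}{8} = - \frac{1 q}{8} = - \frac{q}{8}$)
$p{\left(g \right)} = g \left(g + \frac{7 g \left(4 + g\right)}{8}\right)$ ($p{\left(g \right)} = g \left(g + \left(g + 4\right) \left(g - \frac{g}{8}\right)\right) = g \left(g + \left(4 + g\right) \frac{7 g}{8}\right) = g \left(g + \frac{7 g \left(4 + g\right)}{8}\right)$)
$A{\left(u \right)} = \frac{135}{8}$ ($A{\left(u \right)} = \frac{\left(-3\right)^{2} \left(36 + 7 \left(-3\right)\right)}{8} = \frac{1}{8} \cdot 9 \left(36 - 21\right) = \frac{1}{8} \cdot 9 \cdot 15 = \frac{135}{8}$)
$A{\left(-168 \right)} - 42630 = \frac{135}{8} - 42630 = - \frac{340905}{8}$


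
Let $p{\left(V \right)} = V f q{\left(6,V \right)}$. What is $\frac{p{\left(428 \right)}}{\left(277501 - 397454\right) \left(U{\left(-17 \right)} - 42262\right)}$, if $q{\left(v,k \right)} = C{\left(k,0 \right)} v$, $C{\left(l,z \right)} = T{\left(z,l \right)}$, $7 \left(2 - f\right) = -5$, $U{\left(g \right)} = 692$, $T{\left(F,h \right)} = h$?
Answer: $\frac{10441488}{17452561735} \approx 0.00059828$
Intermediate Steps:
$f = \frac{19}{7}$ ($f = 2 - - \frac{5}{7} = 2 + \frac{5}{7} = \frac{19}{7} \approx 2.7143$)
$C{\left(l,z \right)} = l$
$q{\left(v,k \right)} = k v$
$p{\left(V \right)} = \frac{114 V^{2}}{7}$ ($p{\left(V \right)} = V \frac{19}{7} V 6 = \frac{19 V}{7} \cdot 6 V = \frac{114 V^{2}}{7}$)
$\frac{p{\left(428 \right)}}{\left(277501 - 397454\right) \left(U{\left(-17 \right)} - 42262\right)} = \frac{\frac{114}{7} \cdot 428^{2}}{\left(277501 - 397454\right) \left(692 - 42262\right)} = \frac{\frac{114}{7} \cdot 183184}{\left(-119953\right) \left(-41570\right)} = \frac{20882976}{7 \cdot 4986446210} = \frac{20882976}{7} \cdot \frac{1}{4986446210} = \frac{10441488}{17452561735}$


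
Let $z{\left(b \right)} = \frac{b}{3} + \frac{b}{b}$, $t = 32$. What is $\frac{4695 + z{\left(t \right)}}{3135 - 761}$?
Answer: $\frac{7060}{3561} \approx 1.9826$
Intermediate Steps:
$z{\left(b \right)} = 1 + \frac{b}{3}$ ($z{\left(b \right)} = b \frac{1}{3} + 1 = \frac{b}{3} + 1 = 1 + \frac{b}{3}$)
$\frac{4695 + z{\left(t \right)}}{3135 - 761} = \frac{4695 + \left(1 + \frac{1}{3} \cdot 32\right)}{3135 - 761} = \frac{4695 + \left(1 + \frac{32}{3}\right)}{2374} = \left(4695 + \frac{35}{3}\right) \frac{1}{2374} = \frac{14120}{3} \cdot \frac{1}{2374} = \frac{7060}{3561}$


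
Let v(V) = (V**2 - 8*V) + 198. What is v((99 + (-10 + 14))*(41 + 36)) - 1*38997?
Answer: 62798514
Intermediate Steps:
v(V) = 198 + V**2 - 8*V
v((99 + (-10 + 14))*(41 + 36)) - 1*38997 = (198 + ((99 + (-10 + 14))*(41 + 36))**2 - 8*(99 + (-10 + 14))*(41 + 36)) - 1*38997 = (198 + ((99 + 4)*77)**2 - 8*(99 + 4)*77) - 38997 = (198 + (103*77)**2 - 824*77) - 38997 = (198 + 7931**2 - 8*7931) - 38997 = (198 + 62900761 - 63448) - 38997 = 62837511 - 38997 = 62798514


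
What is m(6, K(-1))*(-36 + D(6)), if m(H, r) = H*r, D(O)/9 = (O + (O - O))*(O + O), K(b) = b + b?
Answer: -7344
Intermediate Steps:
K(b) = 2*b
D(O) = 18*O**2 (D(O) = 9*((O + (O - O))*(O + O)) = 9*((O + 0)*(2*O)) = 9*(O*(2*O)) = 9*(2*O**2) = 18*O**2)
m(6, K(-1))*(-36 + D(6)) = (6*(2*(-1)))*(-36 + 18*6**2) = (6*(-2))*(-36 + 18*36) = -12*(-36 + 648) = -12*612 = -7344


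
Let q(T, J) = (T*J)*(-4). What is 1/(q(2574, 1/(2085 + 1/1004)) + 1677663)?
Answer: 2093341/3511910404899 ≈ 5.9607e-7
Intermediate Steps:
q(T, J) = -4*J*T (q(T, J) = (J*T)*(-4) = -4*J*T)
1/(q(2574, 1/(2085 + 1/1004)) + 1677663) = 1/(-4*2574/(2085 + 1/1004) + 1677663) = 1/(-4*2574/2093341/1004 + 1677663) = 1/(-4*1004/2093341*2574 + 1677663) = 1/(-10337184/2093341 + 1677663) = 1/(3511910404899/2093341) = 2093341/3511910404899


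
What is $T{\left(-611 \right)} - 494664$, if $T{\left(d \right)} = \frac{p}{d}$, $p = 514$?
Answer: $- \frac{302240218}{611} \approx -4.9467 \cdot 10^{5}$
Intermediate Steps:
$T{\left(d \right)} = \frac{514}{d}$
$T{\left(-611 \right)} - 494664 = \frac{514}{-611} - 494664 = 514 \left(- \frac{1}{611}\right) - 494664 = - \frac{514}{611} - 494664 = - \frac{302240218}{611}$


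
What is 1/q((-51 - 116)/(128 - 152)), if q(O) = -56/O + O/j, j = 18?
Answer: -72144/552719 ≈ -0.13053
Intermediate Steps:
q(O) = -56/O + O/18
1/q((-51 - 116)/(128 - 152)) = 1/(-56*(128 - 152)/(-51 - 116) + ((-51 - 116)/(128 - 152))/18) = 1/(-56/((-167/(-24))) + (-167/(-24))/18) = 1/(-56/((-167*(-1/24))) + (-167*(-1/24))/18) = 1/(-56/167/24 + (1/18)*(167/24)) = 1/(-56*24/167 + 167/432) = 1/(-1344/167 + 167/432) = 1/(-552719/72144) = -72144/552719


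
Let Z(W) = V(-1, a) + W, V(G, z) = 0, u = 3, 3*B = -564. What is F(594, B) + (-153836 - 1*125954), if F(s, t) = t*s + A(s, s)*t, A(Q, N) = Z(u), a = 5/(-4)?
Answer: -392026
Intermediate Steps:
a = -5/4 (a = 5*(-1/4) = -5/4 ≈ -1.2500)
B = -188 (B = (1/3)*(-564) = -188)
Z(W) = W (Z(W) = 0 + W = W)
A(Q, N) = 3
F(s, t) = 3*t + s*t (F(s, t) = t*s + 3*t = s*t + 3*t = 3*t + s*t)
F(594, B) + (-153836 - 1*125954) = -188*(3 + 594) + (-153836 - 1*125954) = -188*597 + (-153836 - 125954) = -112236 - 279790 = -392026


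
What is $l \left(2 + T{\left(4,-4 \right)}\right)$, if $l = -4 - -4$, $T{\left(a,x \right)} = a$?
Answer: $0$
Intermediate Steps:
$l = 0$ ($l = -4 + 4 = 0$)
$l \left(2 + T{\left(4,-4 \right)}\right) = 0 \left(2 + 4\right) = 0 \cdot 6 = 0$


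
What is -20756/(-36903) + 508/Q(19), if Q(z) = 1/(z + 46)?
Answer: 1218557816/36903 ≈ 33021.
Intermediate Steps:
Q(z) = 1/(46 + z)
-20756/(-36903) + 508/Q(19) = -20756/(-36903) + 508/(1/(46 + 19)) = -20756*(-1/36903) + 508/(1/65) = 20756/36903 + 508/(1/65) = 20756/36903 + 508*65 = 20756/36903 + 33020 = 1218557816/36903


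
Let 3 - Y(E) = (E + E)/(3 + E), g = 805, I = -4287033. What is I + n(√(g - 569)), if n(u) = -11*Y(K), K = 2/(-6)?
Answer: -17148275/4 ≈ -4.2871e+6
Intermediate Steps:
K = -⅓ (K = 2*(-⅙) = -⅓ ≈ -0.33333)
Y(E) = 3 - 2*E/(3 + E) (Y(E) = 3 - (E + E)/(3 + E) = 3 - 2*E/(3 + E))
n(u) = -143/4 (n(u) = -11*(9 - ⅓)/(3 - ⅓) = -11*26/(8/3*3) = -33*26/(8*3) = -11*13/4 = -143/4)
I + n(√(g - 569)) = -4287033 - 143/4 = -17148275/4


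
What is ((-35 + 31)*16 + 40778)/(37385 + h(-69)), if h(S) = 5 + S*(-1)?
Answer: 40714/37459 ≈ 1.0869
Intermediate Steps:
h(S) = 5 - S
((-35 + 31)*16 + 40778)/(37385 + h(-69)) = ((-35 + 31)*16 + 40778)/(37385 + (5 - 1*(-69))) = (-4*16 + 40778)/(37385 + (5 + 69)) = (-64 + 40778)/(37385 + 74) = 40714/37459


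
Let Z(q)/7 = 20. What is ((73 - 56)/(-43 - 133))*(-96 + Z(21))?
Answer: -17/4 ≈ -4.2500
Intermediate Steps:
Z(q) = 140 (Z(q) = 7*20 = 140)
((73 - 56)/(-43 - 133))*(-96 + Z(21)) = ((73 - 56)/(-43 - 133))*(-96 + 140) = (17/(-176))*44 = (17*(-1/176))*44 = -17/176*44 = -17/4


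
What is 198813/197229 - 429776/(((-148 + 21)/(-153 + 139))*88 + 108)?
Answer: -24670365219/52134199 ≈ -473.21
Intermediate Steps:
198813/197229 - 429776/(((-148 + 21)/(-153 + 139))*88 + 108) = 198813*(1/197229) - 429776/(-127/(-14)*88 + 108) = 66271/65743 - 429776/(-127*(-1/14)*88 + 108) = 66271/65743 - 429776/((127/14)*88 + 108) = 66271/65743 - 429776/(5588/7 + 108) = 66271/65743 - 429776/6344/7 = 66271/65743 - 429776*7/6344 = 66271/65743 - 376054/793 = -24670365219/52134199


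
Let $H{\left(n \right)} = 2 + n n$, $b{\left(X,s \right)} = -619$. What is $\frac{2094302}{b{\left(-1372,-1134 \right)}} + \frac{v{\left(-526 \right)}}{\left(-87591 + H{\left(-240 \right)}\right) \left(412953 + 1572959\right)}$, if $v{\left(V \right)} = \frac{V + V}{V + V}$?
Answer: $- \frac{124727234108512955}{36864863765192} \approx -3383.4$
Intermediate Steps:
$H{\left(n \right)} = 2 + n^{2}$
$v{\left(V \right)} = 1$ ($v{\left(V \right)} = \frac{2 V}{2 V} = 2 V \frac{1}{2 V} = 1$)
$\frac{2094302}{b{\left(-1372,-1134 \right)}} + \frac{v{\left(-526 \right)}}{\left(-87591 + H{\left(-240 \right)}\right) \left(412953 + 1572959\right)} = \frac{2094302}{-619} + 1 \frac{1}{\left(-87591 + \left(2 + \left(-240\right)^{2}\right)\right) \left(412953 + 1572959\right)} = 2094302 \left(- \frac{1}{619}\right) + 1 \frac{1}{\left(-87591 + \left(2 + 57600\right)\right) 1985912} = - \frac{2094302}{619} + 1 \frac{1}{\left(-87591 + 57602\right) 1985912} = - \frac{2094302}{619} + 1 \frac{1}{\left(-29989\right) 1985912} = - \frac{2094302}{619} + 1 \frac{1}{-59555514968} = - \frac{2094302}{619} + 1 \left(- \frac{1}{59555514968}\right) = - \frac{2094302}{619} - \frac{1}{59555514968} = - \frac{124727234108512955}{36864863765192}$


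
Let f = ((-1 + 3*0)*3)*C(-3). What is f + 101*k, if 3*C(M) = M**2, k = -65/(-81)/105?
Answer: -13996/1701 ≈ -8.2281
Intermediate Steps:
k = 13/1701 (k = -65*(-1/81)*(1/105) = (65/81)*(1/105) = 13/1701 ≈ 0.0076426)
C(M) = M**2/3
f = -9 (f = ((-1 + 3*0)*3)*((1/3)*(-3)**2) = ((-1 + 0)*3)*((1/3)*9) = -1*3*3 = -3*3 = -9)
f + 101*k = -9 + 101*(13/1701) = -9 + 1313/1701 = -13996/1701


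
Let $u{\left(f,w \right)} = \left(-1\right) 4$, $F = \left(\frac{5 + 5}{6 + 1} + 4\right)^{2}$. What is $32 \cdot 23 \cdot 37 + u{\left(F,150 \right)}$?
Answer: $27228$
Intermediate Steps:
$F = \frac{1444}{49}$ ($F = \left(\frac{10}{7} + 4\right)^{2} = \left(\frac{38}{7}\right)^{2} = \frac{1444}{49} \approx 29.469$)
$u{\left(f,w \right)} = -4$
$32 \cdot 23 \cdot 37 + u{\left(F,150 \right)} = 32 \cdot 23 \cdot 37 - 4 = 736 \cdot 37 - 4 = 27232 - 4 = 27228$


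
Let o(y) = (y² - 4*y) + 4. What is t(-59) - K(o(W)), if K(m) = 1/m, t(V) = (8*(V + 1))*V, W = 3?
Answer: 27375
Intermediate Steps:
o(y) = 4 + y² - 4*y
t(V) = V*(8 + 8*V) (t(V) = (8*(1 + V))*V = (8 + 8*V)*V = V*(8 + 8*V))
t(-59) - K(o(W)) = 8*(-59)*(1 - 59) - 1/(4 + 3² - 4*3) = 8*(-59)*(-58) - 1/(4 + 9 - 12) = 27376 - 1/1 = 27376 - 1*1 = 27376 - 1 = 27375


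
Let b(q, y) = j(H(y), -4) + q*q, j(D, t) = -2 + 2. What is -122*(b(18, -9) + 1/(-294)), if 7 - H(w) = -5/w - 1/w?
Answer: -5810555/147 ≈ -39528.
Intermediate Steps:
H(w) = 7 + 6/w (H(w) = 7 - (-5/w - 1/w) = 7 - (-6)/w = 7 + 6/w)
j(D, t) = 0
b(q, y) = q² (b(q, y) = 0 + q*q = 0 + q² = q²)
-122*(b(18, -9) + 1/(-294)) = -122*(18² + 1/(-294)) = -122*(324 - 1/294) = -122*95255/294 = -5810555/147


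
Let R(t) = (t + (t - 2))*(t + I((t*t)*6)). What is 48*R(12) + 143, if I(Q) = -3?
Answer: 9647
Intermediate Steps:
R(t) = (-3 + t)*(-2 + 2*t) (R(t) = (t + (t - 2))*(t - 3) = (t + (-2 + t))*(-3 + t) = (-2 + 2*t)*(-3 + t) = (-3 + t)*(-2 + 2*t))
48*R(12) + 143 = 48*(6 - 8*12 + 2*12²) + 143 = 48*(6 - 96 + 2*144) + 143 = 48*(6 - 96 + 288) + 143 = 48*198 + 143 = 9504 + 143 = 9647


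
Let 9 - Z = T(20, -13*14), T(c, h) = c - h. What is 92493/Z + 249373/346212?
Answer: -31974057527/66818916 ≈ -478.52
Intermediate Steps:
Z = -193 (Z = 9 - (20 - (-13)*14) = 9 - (20 - 1*(-182)) = 9 - (20 + 182) = 9 - 1*202 = 9 - 202 = -193)
92493/Z + 249373/346212 = 92493/(-193) + 249373/346212 = 92493*(-1/193) + 249373*(1/346212) = -92493/193 + 249373/346212 = -31974057527/66818916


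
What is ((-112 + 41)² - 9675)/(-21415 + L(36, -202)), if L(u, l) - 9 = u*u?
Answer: 2317/10055 ≈ 0.23043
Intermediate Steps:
L(u, l) = 9 + u² (L(u, l) = 9 + u*u = 9 + u²)
((-112 + 41)² - 9675)/(-21415 + L(36, -202)) = ((-112 + 41)² - 9675)/(-21415 + (9 + 36²)) = ((-71)² - 9675)/(-21415 + (9 + 1296)) = (5041 - 9675)/(-21415 + 1305) = -4634/(-20110) = -4634*(-1/20110) = 2317/10055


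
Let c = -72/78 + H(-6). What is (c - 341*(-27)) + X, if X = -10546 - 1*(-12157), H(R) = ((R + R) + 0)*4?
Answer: 139998/13 ≈ 10769.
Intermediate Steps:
H(R) = 8*R (H(R) = (2*R + 0)*4 = (2*R)*4 = 8*R)
c = -636/13 (c = -72/78 + 8*(-6) = -72*1/78 - 48 = -12/13 - 48 = -636/13 ≈ -48.923)
X = 1611 (X = -10546 + 12157 = 1611)
(c - 341*(-27)) + X = (-636/13 - 341*(-27)) + 1611 = (-636/13 + 9207) + 1611 = 119055/13 + 1611 = 139998/13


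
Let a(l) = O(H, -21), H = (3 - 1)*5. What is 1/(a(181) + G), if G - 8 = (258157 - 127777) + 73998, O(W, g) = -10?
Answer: 1/204376 ≈ 4.8929e-6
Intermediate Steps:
H = 10 (H = 2*5 = 10)
a(l) = -10
G = 204386 (G = 8 + ((258157 - 127777) + 73998) = 8 + (130380 + 73998) = 8 + 204378 = 204386)
1/(a(181) + G) = 1/(-10 + 204386) = 1/204376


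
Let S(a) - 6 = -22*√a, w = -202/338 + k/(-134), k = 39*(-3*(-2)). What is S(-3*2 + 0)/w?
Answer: -33969/13270 + 124553*I*√6/13270 ≈ -2.5598 + 22.991*I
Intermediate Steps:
k = 234 (k = 39*6 = 234)
w = -26540/11323 (w = -202/338 + 234/(-134) = -202*1/338 + 234*(-1/134) = -101/169 - 117/67 = -26540/11323 ≈ -2.3439)
S(a) = 6 - 22*√a
S(-3*2 + 0)/w = (6 - 22*√(-3*2 + 0))/(-26540/11323) = (6 - 22*√(-6 + 0))*(-11323/26540) = (6 - 22*I*√6)*(-11323/26540) = -33969/13270 + 124553*I*√6/13270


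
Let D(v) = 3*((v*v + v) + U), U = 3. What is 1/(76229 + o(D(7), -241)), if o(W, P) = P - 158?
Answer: 1/75830 ≈ 1.3187e-5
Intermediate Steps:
D(v) = 9 + 3*v + 3*v**2 (D(v) = 3*((v*v + v) + 3) = 3*((v**2 + v) + 3) = 3*((v + v**2) + 3) = 3*(3 + v + v**2) = 9 + 3*v + 3*v**2)
o(W, P) = -158 + P
1/(76229 + o(D(7), -241)) = 1/(76229 + (-158 - 241)) = 1/(76229 - 399) = 1/75830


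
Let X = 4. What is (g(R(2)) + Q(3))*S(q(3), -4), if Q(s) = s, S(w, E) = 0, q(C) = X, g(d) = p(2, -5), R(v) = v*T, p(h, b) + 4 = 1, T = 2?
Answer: 0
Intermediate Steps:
p(h, b) = -3 (p(h, b) = -4 + 1 = -3)
R(v) = 2*v (R(v) = v*2 = 2*v)
g(d) = -3
q(C) = 4
(g(R(2)) + Q(3))*S(q(3), -4) = (-3 + 3)*0 = 0*0 = 0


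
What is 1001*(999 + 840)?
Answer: 1840839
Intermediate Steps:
1001*(999 + 840) = 1001*1839 = 1840839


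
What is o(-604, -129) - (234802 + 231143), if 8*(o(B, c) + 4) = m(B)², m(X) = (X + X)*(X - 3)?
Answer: 67207579243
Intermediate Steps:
m(X) = 2*X*(-3 + X) (m(X) = (2*X)*(-3 + X) = 2*X*(-3 + X))
o(B, c) = -4 + B²*(-3 + B)²/2 (o(B, c) = -4 + (2*B*(-3 + B))²/8 = -4 + (4*B²*(-3 + B)²)/8 = -4 + B²*(-3 + B)²/2)
o(-604, -129) - (234802 + 231143) = (-4 + (½)*(-604)²*(-3 - 604)²) - (234802 + 231143) = (-4 + (½)*364816*(-607)²) - 1*465945 = (-4 + (½)*364816*368449) - 465945 = (-4 + 67208045192) - 465945 = 67208045188 - 465945 = 67207579243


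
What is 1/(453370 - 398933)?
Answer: 1/54437 ≈ 1.8370e-5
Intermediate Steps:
1/(453370 - 398933) = 1/54437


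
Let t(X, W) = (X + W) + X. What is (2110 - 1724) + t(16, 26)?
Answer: 444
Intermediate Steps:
t(X, W) = W + 2*X (t(X, W) = (W + X) + X = W + 2*X)
(2110 - 1724) + t(16, 26) = (2110 - 1724) + (26 + 2*16) = 386 + (26 + 32) = 386 + 58 = 444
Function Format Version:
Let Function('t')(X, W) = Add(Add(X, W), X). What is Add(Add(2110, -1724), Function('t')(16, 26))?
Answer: 444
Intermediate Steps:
Function('t')(X, W) = Add(W, Mul(2, X)) (Function('t')(X, W) = Add(Add(W, X), X) = Add(W, Mul(2, X)))
Add(Add(2110, -1724), Function('t')(16, 26)) = Add(Add(2110, -1724), Add(26, Mul(2, 16))) = Add(386, Add(26, 32)) = Add(386, 58) = 444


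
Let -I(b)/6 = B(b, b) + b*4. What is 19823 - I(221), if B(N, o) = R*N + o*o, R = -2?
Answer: 315521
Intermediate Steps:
B(N, o) = o² - 2*N (B(N, o) = -2*N + o*o = -2*N + o² = o² - 2*N)
I(b) = -12*b - 6*b² (I(b) = -6*((b² - 2*b) + b*4) = -6*((b² - 2*b) + 4*b) = -6*(b² + 2*b) = -12*b - 6*b²)
19823 - I(221) = 19823 - 6*221*(-2 - 1*221) = 19823 - 6*221*(-2 - 221) = 19823 - 6*221*(-223) = 19823 - 1*(-295698) = 19823 + 295698 = 315521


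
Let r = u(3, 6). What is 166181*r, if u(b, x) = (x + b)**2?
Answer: 13460661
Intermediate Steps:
u(b, x) = (b + x)**2
r = 81 (r = (3 + 6)**2 = 9**2 = 81)
166181*r = 166181*81 = 13460661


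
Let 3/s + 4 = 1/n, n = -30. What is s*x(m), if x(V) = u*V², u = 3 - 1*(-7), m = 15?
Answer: -202500/121 ≈ -1673.6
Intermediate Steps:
u = 10 (u = 3 + 7 = 10)
x(V) = 10*V²
s = -90/121 (s = 3/(-4 + 1/(-30)) = 3/(-4 - 1/30) = 3/(-121/30) = 3*(-30/121) = -90/121 ≈ -0.74380)
s*x(m) = -900*15²/121 = -900*225/121 = -90/121*2250 = -202500/121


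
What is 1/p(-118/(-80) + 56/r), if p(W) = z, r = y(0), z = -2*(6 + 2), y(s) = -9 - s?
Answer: -1/16 ≈ -0.062500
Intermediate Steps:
z = -16 (z = -2*8 = -16)
r = -9 (r = -9 - 1*0 = -9 + 0 = -9)
p(W) = -16
1/p(-118/(-80) + 56/r) = 1/(-16) = -1/16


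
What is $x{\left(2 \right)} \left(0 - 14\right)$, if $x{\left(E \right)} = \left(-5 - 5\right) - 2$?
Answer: $168$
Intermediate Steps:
$x{\left(E \right)} = -12$ ($x{\left(E \right)} = -10 - 2 = -12$)
$x{\left(2 \right)} \left(0 - 14\right) = - 12 \left(0 - 14\right) = \left(-12\right) \left(-14\right) = 168$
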